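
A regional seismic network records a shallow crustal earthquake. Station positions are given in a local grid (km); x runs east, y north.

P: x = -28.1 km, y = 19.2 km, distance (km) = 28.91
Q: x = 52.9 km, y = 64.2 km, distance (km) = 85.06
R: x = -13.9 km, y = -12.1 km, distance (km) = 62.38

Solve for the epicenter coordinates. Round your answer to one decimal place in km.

Circle about each station: (x + 28.1)² + (y − 19.2)² = 28.91²; (x − 52.9)² + (y − 64.2)² = 85.06²; (x + 13.9)² + (y + 12.1)² = 62.38².
Subtracting pairs of circle equations eliminates x²+y² and gives linear equations (the radical axes):
162.0 x + 90.0 y = -637.62
28.4 x − 62.6 y = -3874.11
Solving the 2×2 system: x ≈ -30.6, y ≈ 48.0 km.

(-30.6, 48.0)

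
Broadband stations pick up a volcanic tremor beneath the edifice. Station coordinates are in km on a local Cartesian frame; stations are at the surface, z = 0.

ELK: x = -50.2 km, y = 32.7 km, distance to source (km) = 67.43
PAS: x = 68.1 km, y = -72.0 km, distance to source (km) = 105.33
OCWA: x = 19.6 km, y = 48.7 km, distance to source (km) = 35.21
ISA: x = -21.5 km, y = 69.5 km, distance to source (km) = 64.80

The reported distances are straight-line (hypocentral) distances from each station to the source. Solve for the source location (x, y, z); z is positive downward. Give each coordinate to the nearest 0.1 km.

Each station gives a sphere (x−x_i)² + (y−y_i)² + z² = d_i² (stations at z=0).
Subtracting the ELK sphere from PAS and OCWA: z² cancels, leaving linear equations in x and y:
236.6 x − 209.4 y = -315.32
139.6 x + 32.0 y = 2473.58
Solving: x ≈ 13.800, y ≈ 17.098 km (keep extra digits for the depth step; rounded: 13.8, 17.1).
Then from the ELK sphere: z² = 67.43² − (x + 50.2)² − (y − 32.7)² with x = 13.800, y = 17.098, so z ≈ 14.401 ≈ 14.4 km.

(13.8, 17.1, 14.4)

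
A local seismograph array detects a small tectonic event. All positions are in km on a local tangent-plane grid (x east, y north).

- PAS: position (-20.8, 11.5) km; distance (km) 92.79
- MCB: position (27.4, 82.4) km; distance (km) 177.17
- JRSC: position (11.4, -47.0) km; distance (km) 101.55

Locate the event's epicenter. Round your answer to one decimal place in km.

Circle about each station: (x + 20.8)² + (y − 11.5)² = 92.79²; (x − 27.4)² + (y − 82.4)² = 177.17²; (x − 11.4)² + (y + 47.0)² = 101.55².
Subtracting pairs of circle equations eliminates x²+y² and gives linear equations (the radical axes):
96.4 x + 141.8 y = -15803.59
64.4 x − 117.0 y = 71.65
Solving the 2×2 system: x ≈ -90.1, y ≈ -50.2 km.
Check against PAS (with the unrounded x, y): √((x + 20.8)²+(y − 11.5)²) = 92.78 ≈ 92.79 km. ✓

-90.1 km east, -50.2 km north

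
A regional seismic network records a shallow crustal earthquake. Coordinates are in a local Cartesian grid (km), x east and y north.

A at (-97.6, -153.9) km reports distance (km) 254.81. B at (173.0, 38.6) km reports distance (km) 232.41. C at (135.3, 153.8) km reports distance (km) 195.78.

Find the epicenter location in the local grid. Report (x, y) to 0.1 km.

Circle about each station: (x + 97.6)² + (y + 153.9)² = 254.81²; (x − 173.0)² + (y − 38.6)² = 232.41²; (x − 135.3)² + (y − 153.8)² = 195.78².
Subtracting the A equation from the B and C equations removes the quadratic terms:
541.2 x + 385.0 y = 9121.72
465.8 x + 615.4 y = 35347.89
Solving the 2×2 system: x ≈ -52.0, y ≈ 96.8 km.

-52.0 km east, 96.8 km north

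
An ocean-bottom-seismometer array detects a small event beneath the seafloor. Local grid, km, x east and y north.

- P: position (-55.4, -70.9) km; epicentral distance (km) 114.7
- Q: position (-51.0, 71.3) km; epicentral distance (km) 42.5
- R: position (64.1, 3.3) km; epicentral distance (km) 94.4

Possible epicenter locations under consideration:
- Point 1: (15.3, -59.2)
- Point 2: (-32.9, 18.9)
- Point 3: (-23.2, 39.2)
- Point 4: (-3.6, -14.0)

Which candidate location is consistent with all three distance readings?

For each candidate, compare |candidate − station| to the reported distance:
Point 1: residuals P 43.0, Q 103.9, R 15.1 → max 103.9 km
Point 2: residuals P 22.1, Q 12.9, R 3.8 → max 22.1 km
Point 3: residuals P 0.0, Q 0.0, R 0.0 → max 0.0 km
Point 4: residuals P 37.8, Q 55.1, R 24.5 → max 55.1 km
Only Point 3 has all residuals ≈ 0.

Point 3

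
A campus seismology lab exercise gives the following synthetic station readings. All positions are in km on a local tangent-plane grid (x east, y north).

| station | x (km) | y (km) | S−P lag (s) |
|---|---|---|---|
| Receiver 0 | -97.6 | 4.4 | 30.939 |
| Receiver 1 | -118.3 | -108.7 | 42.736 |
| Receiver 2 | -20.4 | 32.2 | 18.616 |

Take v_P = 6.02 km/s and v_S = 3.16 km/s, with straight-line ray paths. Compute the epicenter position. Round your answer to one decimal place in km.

x ≈ 93.4 km, y ≈ 81.0 km

Distance from S−P lag: d = Δt · v_P v_S / (v_P − v_S) = Δt · (6.02·3.16)/(6.02−3.16) ≈ 6.6515·Δt.
So d_Receiver 0 = 205.79, d_Receiver 1 = 284.26, d_Receiver 2 = 123.82 km.
Circle about each station: (x + 97.6)² + (y − 4.4)² = 205.79²; (x + 118.3)² + (y + 108.7)² = 284.26²; (x + 20.4)² + (y − 32.2)² = 123.82².
Subtracting the Receiver 0 equation from the Receiver 1 and Receiver 2 equations removes the quadratic terms:
-41.4 x − 226.2 y = -22188.76
154.4 x + 55.6 y = 18926.01
Solving the 2×2 system: x ≈ 93.4, y ≈ 81.0 km.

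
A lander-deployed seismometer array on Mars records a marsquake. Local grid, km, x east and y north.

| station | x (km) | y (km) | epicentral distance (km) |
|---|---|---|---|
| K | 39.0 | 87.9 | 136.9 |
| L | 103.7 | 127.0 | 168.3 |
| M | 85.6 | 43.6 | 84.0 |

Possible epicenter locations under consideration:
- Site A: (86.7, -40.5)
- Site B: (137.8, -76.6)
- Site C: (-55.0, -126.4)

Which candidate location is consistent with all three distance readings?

For each candidate, compare |candidate − station| to the reported distance:
Site A: residuals K 0.1, L 0.1, M 0.1 → max 0.1 km
Site B: residuals K 55.0, L 38.1, M 47.0 → max 55.0 km
Site C: residuals K 97.1, L 130.7, M 136.6 → max 136.6 km
Only Site A has all residuals ≈ 0.

Site A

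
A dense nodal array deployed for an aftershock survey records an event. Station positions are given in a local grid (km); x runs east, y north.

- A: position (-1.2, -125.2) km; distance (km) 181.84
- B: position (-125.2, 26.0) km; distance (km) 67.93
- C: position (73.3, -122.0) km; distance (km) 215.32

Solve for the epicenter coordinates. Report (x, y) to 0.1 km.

Circle about each station: (x + 1.2)² + (y + 125.2)² = 181.84²; (x + 125.2)² + (y − 26.0)² = 67.93²; (x − 73.3)² + (y + 122.0)² = 215.32².
Subtracting pairs of circle equations eliminates x²+y² and gives linear equations (the radical axes):
-248.0 x + 302.4 y = 29125.86
149.0 x + 6.4 y = -8716.51
Solving the 2×2 system: x ≈ -60.5, y ≈ 46.7 km.
Check against A (with the unrounded x, y): √((x + 1.2)²+(y + 125.2)²) = 181.84 ≈ 181.84 km. ✓

-60.5 km east, 46.7 km north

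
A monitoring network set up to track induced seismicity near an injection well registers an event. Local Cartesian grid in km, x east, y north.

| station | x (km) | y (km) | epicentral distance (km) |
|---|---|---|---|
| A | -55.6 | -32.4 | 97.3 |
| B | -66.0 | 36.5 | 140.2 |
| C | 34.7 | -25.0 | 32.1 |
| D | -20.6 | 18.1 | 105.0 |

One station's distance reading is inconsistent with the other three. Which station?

D

Solve using three stations at a time. Using A, B, C (subtract circle equations pairwise → linear system) gives (x, y) ≈ (38.6, -56.9).
Distances from that point to each station vs reported:
  A: calculated 97.3 vs reported 97.3 → residual 0.0 km
  B: calculated 140.2 vs reported 140.2 → residual 0.0 km
  C: calculated 32.1 vs reported 32.1 → residual 0.0 km
  D: calculated 95.5 vs reported 105.0 → residual 9.5 km
A, B, C are mutually consistent (residuals ≈ 0); D is off by 9.5 km.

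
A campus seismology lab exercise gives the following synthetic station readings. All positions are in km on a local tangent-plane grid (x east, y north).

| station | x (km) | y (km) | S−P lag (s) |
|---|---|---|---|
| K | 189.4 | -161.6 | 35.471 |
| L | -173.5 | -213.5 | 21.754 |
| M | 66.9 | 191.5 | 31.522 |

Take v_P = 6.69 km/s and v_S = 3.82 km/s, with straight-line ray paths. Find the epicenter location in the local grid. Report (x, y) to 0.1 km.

Distance from S−P lag: d = Δt · v_P v_S / (v_P − v_S) = Δt · (6.69·3.82)/(6.69−3.82) ≈ 8.9045·Δt.
So d_K = 315.85, d_L = 193.71, d_M = 280.69 km.
Circle about each station: (x − 189.4)² + (y + 161.6)² = 315.85²; (x + 173.5)² + (y + 213.5)² = 193.71²; (x − 66.9)² + (y − 191.5)² = 280.69².
Subtracting the K equation from the L and M equations removes the quadratic terms:
-725.8 x − 103.8 y = 75935.24
-245.0 x + 706.2 y = 135.29
Solving the 2×2 system: x ≈ -99.7, y ≈ -34.4 km.
Check against K (with the unrounded x, y): √((x − 189.4)²+(y + 161.6)²) = 315.85 ≈ 315.85 km. ✓

x ≈ -99.7 km, y ≈ -34.4 km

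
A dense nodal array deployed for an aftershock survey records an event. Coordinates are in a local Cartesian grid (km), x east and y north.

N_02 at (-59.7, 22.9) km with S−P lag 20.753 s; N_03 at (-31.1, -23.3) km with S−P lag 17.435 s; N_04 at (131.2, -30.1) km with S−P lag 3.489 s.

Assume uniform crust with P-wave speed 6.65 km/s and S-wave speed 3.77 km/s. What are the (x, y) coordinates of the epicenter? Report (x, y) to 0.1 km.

(119.2, -2.2)

Distance from S−P lag: d = Δt · v_P v_S / (v_P − v_S) = Δt · (6.65·3.77)/(6.65−3.77) ≈ 8.7050·Δt.
So d_N_02 = 180.66, d_N_03 = 151.77, d_N_04 = 30.37 km.
Circle about each station: (x + 59.7)² + (y − 22.9)² = 180.66²; (x + 31.1)² + (y + 23.3)² = 151.77²; (x − 131.2)² + (y + 30.1)² = 30.37².
Subtracting the N_02 equation from the N_03 and N_04 equations removes the quadratic terms:
57.2 x − 92.4 y = 7025.50
381.8 x − 106.0 y = 45746.65
Solving the 2×2 system: x ≈ 119.2, y ≈ -2.2 km.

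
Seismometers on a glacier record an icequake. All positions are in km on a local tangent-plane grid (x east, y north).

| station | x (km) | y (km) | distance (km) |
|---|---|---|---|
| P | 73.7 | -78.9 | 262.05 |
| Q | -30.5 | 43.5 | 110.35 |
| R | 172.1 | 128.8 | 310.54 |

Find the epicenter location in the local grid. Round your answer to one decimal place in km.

x ≈ -134.6 km, y ≈ 80.1 km

Circle about each station: (x − 73.7)² + (y + 78.9)² = 262.05²; (x + 30.5)² + (y − 43.5)² = 110.35²; (x − 172.1)² + (y − 128.8)² = 310.54².
Subtracting the P equation from the Q and R equations removes the quadratic terms:
-208.4 x + 244.8 y = 47658.68
196.8 x + 415.4 y = 6786.06
Solving the 2×2 system: x ≈ -134.6, y ≈ 80.1 km.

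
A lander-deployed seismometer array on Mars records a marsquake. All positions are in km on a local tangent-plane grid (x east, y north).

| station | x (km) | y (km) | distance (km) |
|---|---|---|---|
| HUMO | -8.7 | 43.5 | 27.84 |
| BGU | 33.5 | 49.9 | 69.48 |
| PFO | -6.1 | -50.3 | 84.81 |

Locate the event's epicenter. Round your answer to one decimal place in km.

Circle about each station: (x + 8.7)² + (y − 43.5)² = 27.84²; (x − 33.5)² + (y − 49.9)² = 69.48²; (x + 6.1)² + (y + 50.3)² = 84.81².
Subtracting pairs of circle equations eliminates x²+y² and gives linear equations (the radical axes):
84.4 x + 12.8 y = -2408.08
5.2 x − 187.6 y = -5818.31
Solving the 2×2 system: x ≈ -33.1, y ≈ 30.1 km.

x ≈ -33.1 km, y ≈ 30.1 km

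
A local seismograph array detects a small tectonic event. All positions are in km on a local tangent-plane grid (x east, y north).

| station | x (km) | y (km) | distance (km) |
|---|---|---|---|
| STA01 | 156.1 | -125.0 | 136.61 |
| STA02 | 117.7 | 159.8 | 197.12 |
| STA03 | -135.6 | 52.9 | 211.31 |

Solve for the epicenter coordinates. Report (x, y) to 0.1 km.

59.4 km east, -28.5 km north

Circle about each station: (x − 156.1)² + (y + 125.0)² = 136.61²; (x − 117.7)² + (y − 159.8)² = 197.12²; (x + 135.6)² + (y − 52.9)² = 211.31².
Subtracting the STA01 equation from the STA02 and STA03 equations removes the quadratic terms:
-76.8 x + 569.6 y = -20796.88
-583.4 x + 355.8 y = -44796.06
Solving the 2×2 system: x ≈ 59.4, y ≈ -28.5 km.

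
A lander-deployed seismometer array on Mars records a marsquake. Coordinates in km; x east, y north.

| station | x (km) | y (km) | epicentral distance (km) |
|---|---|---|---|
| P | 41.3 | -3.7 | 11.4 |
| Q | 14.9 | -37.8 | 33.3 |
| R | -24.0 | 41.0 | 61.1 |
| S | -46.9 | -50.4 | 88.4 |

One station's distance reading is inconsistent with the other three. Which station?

Solve using three stations at a time. Using P, Q, S (subtract circle equations pairwise → linear system) gives (x, y) ≈ (31.0, -8.7).
Distances from that point to each station vs reported:
  P: calculated 11.4 vs reported 11.4 → residual 0.0 km
  Q: calculated 33.3 vs reported 33.3 → residual 0.0 km
  R: calculated 74.1 vs reported 61.1 → residual 13.0 km
  S: calculated 88.4 vs reported 88.4 → residual 0.0 km
P, Q, S are mutually consistent (residuals ≈ 0); R is off by 13.0 km.

R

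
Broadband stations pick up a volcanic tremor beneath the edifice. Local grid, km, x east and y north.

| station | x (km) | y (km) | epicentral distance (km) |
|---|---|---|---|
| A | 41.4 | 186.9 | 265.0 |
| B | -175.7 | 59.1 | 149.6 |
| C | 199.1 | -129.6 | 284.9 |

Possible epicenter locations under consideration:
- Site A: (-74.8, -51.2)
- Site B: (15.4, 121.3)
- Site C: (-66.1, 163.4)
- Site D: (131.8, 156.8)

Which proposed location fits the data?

Site A

For each candidate, compare |candidate − station| to the reported distance:
Site A: residuals A 0.1, B 0.1, C 0.0 → max 0.1 km
Site B: residuals A 194.4, B 51.4, C 26.1 → max 194.4 km
Site C: residuals A 155.0, B 1.7, C 110.3 → max 155.0 km
Site D: residuals A 169.7, B 173.0, C 9.3 → max 173.0 km
Only Site A has all residuals ≈ 0.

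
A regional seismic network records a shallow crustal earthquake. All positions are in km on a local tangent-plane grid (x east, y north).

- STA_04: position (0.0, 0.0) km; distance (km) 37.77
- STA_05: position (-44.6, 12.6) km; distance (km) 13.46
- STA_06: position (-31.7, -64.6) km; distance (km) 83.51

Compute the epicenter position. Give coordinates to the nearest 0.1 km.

Circle about each station: x² + y² = 37.77²; (x + 44.6)² + (y − 12.6)² = 13.46²; (x + 31.7)² + (y + 64.6)² = 83.51².
Subtracting the STA_04 equation from the STA_05 and STA_06 equations removes the quadratic terms:
-89.2 x + 25.2 y = 3393.32
-63.4 x − 129.2 y = -369.30
Solving the 2×2 system: x ≈ -32.7, y ≈ 18.9 km.

-32.7 km east, 18.9 km north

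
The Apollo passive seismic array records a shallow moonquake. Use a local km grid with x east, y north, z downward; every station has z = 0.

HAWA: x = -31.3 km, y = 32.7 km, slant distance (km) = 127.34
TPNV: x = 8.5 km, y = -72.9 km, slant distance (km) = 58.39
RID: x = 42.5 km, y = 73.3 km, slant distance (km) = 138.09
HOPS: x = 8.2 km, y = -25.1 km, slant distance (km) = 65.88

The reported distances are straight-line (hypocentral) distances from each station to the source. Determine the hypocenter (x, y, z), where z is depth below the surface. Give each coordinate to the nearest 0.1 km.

Each station gives a sphere (x−x_i)² + (y−y_i)² + z² = d_i² (stations at z=0).
Subtracting the HAWA sphere from TPNV and RID: z² cancels, leaving linear equations in x and y:
79.6 x − 211.2 y = 16143.76
147.6 x + 81.2 y = 2276.79
Solving: x ≈ 47.606, y ≈ -58.496 km (keep extra digits for the depth step; rounded: 47.6, -58.5).
Then from the HAWA sphere: z² = 127.34² − (x + 31.3)² − (y − 32.7)² with x = 47.606, y = -58.496, so z ≈ 40.898 ≈ 40.9 km.

x ≈ 47.6 km, y ≈ -58.5 km, depth ≈ 40.9 km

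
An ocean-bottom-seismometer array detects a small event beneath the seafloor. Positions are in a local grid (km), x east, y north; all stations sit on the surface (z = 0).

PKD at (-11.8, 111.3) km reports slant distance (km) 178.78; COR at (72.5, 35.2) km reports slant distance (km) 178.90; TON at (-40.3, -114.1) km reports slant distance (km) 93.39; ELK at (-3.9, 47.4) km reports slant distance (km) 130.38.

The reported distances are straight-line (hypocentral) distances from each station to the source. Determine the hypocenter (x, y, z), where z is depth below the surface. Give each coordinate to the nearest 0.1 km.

x ≈ -77.9 km, y ≈ -46.4 km, depth ≈ 52.2 km

Each station gives a sphere (x−x_i)² + (y−y_i)² + z² = d_i² (stations at z=0).
Subtracting the PKD sphere from COR and TON: z² cancels, leaving linear equations in x and y:
168.6 x − 152.2 y = -6074.56
-57.0 x − 450.8 y = 25356.57
Solving: x ≈ -77.913, y ≈ -46.396 km (keep extra digits for the depth step; rounded: -77.9, -46.4).
Then from the PKD sphere: z² = 178.78² − (x + 11.8)² − (y − 111.3)² with x = -77.913, y = -46.396, so z ≈ 52.186 ≈ 52.2 km.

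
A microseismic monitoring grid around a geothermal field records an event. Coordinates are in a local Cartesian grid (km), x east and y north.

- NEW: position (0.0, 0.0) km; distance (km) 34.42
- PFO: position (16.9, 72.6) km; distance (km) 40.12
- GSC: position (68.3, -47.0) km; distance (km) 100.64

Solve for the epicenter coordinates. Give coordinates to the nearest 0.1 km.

x ≈ 7.9 km, y ≈ 33.5 km

Circle about each station: x² + y² = 34.42²; (x − 16.9)² + (y − 72.6)² = 40.12²; (x − 68.3)² + (y + 47.0)² = 100.64².
Subtracting pairs of circle equations eliminates x²+y² and gives linear equations (the radical axes):
33.8 x + 145.2 y = 5131.49
136.6 x − 94.0 y = -2069.78
Solving the 2×2 system: x ≈ 7.9, y ≈ 33.5 km.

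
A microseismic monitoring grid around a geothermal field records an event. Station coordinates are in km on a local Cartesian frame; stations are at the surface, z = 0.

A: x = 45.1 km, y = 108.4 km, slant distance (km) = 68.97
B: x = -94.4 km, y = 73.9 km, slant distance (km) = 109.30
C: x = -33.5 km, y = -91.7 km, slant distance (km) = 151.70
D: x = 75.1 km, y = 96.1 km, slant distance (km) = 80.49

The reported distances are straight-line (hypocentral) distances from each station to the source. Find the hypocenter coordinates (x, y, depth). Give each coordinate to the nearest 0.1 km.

x ≈ 10.8 km, y ≈ 52.0 km, depth ≈ 20.0 km

Each station gives a sphere (x−x_i)² + (y−y_i)² + z² = d_i² (stations at z=0).
Subtracting the A sphere from B and C: z² cancels, leaving linear equations in x and y:
-279.0 x − 69.0 y = -6601.63
-157.2 x − 400.2 y = -22509.46
Solving: x ≈ 10.801, y ≈ 52.003 km (keep extra digits for the depth step; rounded: 10.8, 52.0).
Then from the A sphere: z² = 68.97² − (x − 45.1)² − (y − 108.4)² with x = 10.801, y = 52.003, so z ≈ 19.995 ≈ 20.0 km.
Check against D (with the unrounded solution): distance 80.49 ≈ 80.49 km. ✓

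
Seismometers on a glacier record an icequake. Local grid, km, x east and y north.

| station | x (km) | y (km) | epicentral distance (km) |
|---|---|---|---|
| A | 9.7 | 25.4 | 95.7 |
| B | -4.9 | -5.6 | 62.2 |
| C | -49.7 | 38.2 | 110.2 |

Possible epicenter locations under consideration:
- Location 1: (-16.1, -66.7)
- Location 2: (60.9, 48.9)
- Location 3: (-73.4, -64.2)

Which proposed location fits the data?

For each candidate, compare |candidate − station| to the reported distance:
Location 1: residuals A 0.1, B 0.1, C 0.1 → max 0.1 km
Location 2: residuals A 39.4, B 23.2, C 0.9 → max 39.4 km
Location 3: residuals A 26.5, B 27.9, C 5.1 → max 27.9 km
Only Location 1 has all residuals ≈ 0.

Location 1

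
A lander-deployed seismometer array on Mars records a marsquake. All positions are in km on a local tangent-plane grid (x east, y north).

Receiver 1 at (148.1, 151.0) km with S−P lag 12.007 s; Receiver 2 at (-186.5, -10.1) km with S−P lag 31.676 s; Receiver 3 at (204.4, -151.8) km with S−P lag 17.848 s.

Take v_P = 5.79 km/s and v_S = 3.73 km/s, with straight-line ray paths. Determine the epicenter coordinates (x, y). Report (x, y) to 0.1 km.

(143.7, 25.2)

Distance from S−P lag: d = Δt · v_P v_S / (v_P − v_S) = Δt · (5.79·3.73)/(5.79−3.73) ≈ 10.4838·Δt.
So d_Receiver 1 = 125.88, d_Receiver 2 = 332.09, d_Receiver 3 = 187.12 km.
Circle about each station: (x − 148.1)² + (y − 151.0)² = 125.88²; (x + 186.5)² + (y + 10.1)² = 332.09²; (x − 204.4)² + (y + 151.8)² = 187.12².
Subtracting the Receiver 1 equation from the Receiver 2 and Receiver 3 equations removes the quadratic terms:
-669.2 x − 322.2 y = -104288.34
112.6 x − 605.6 y = 919.87
Solving the 2×2 system: x ≈ 143.7, y ≈ 25.2 km.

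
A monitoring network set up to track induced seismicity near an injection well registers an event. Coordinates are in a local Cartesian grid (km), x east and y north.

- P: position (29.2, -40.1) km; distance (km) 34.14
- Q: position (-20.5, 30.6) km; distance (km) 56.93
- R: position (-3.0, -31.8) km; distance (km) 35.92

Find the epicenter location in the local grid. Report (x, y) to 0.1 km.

(22.6, -6.6)

Circle about each station: (x − 29.2)² + (y + 40.1)² = 34.14²; (x + 20.5)² + (y − 30.6)² = 56.93²; (x + 3.0)² + (y + 31.8)² = 35.92².
Subtracting the P equation from the Q and R equations removes the quadratic terms:
-99.4 x + 141.4 y = -3179.53
-64.4 x + 16.6 y = -1565.12
Solving the 2×2 system: x ≈ 22.6, y ≈ -6.6 km.
Check against P (with the unrounded x, y): √((x − 29.2)²+(y + 40.1)²) = 34.15 ≈ 34.14 km. ✓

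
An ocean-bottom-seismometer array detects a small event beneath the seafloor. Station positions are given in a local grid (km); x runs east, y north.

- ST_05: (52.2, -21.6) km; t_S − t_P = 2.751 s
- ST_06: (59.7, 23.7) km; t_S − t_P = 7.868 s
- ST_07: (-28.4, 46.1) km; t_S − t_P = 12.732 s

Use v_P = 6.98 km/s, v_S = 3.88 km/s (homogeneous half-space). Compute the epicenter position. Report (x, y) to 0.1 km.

Distance from S−P lag: d = Δt · v_P v_S / (v_P − v_S) = Δt · (6.98·3.88)/(6.98−3.88) ≈ 8.7363·Δt.
So d_ST_05 = 24.03, d_ST_06 = 68.74, d_ST_07 = 111.23 km.
Circle about each station: (x − 52.2)² + (y + 21.6)² = 24.03²; (x − 59.7)² + (y − 23.7)² = 68.74²; (x + 28.4)² + (y − 46.1)² = 111.23².
Subtracting pairs of circle equations eliminates x²+y² and gives linear equations (the radical axes):
15.0 x + 90.6 y = -3213.37
-161.2 x + 135.4 y = -12054.30
Solving the 2×2 system: x ≈ 39.5, y ≈ -42.0 km.

39.5 km east, -42.0 km north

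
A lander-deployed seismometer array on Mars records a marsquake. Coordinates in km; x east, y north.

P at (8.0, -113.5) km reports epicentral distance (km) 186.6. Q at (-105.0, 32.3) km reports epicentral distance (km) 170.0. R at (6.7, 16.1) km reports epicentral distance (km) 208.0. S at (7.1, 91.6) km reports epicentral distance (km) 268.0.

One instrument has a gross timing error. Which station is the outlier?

Solve using three stations at a time. Using Q, R, S (subtract circle equations pairwise → linear system) gives (x, y) ≈ (-136.5, -134.5).
Distances from that point to each station vs reported:
  P: calculated 146.0 vs reported 186.6 → residual 40.6 km
  Q: calculated 169.8 vs reported 170.0 → residual 0.2 km
  R: calculated 207.8 vs reported 208.0 → residual 0.2 km
  S: calculated 267.9 vs reported 268.0 → residual 0.1 km
Q, R, S are mutually consistent (residuals ≈ 0); P is off by 40.6 km.

P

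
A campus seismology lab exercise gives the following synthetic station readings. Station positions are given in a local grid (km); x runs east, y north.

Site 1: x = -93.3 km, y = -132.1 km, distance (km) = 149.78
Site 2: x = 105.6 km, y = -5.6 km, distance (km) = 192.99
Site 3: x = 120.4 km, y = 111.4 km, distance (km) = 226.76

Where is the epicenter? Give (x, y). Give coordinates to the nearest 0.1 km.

x ≈ -86.0 km, y ≈ 17.5 km

Circle about each station: (x + 93.3)² + (y + 132.1)² = 149.78²; (x − 105.6)² + (y + 5.6)² = 192.99²; (x − 120.4)² + (y − 111.4)² = 226.76².
Subtracting the Site 1 equation from the Site 2 and Site 3 equations removes the quadratic terms:
397.8 x + 253.0 y = -29783.67
427.4 x + 487.0 y = -28235.23
Solving the 2×2 system: x ≈ -86.0, y ≈ 17.5 km.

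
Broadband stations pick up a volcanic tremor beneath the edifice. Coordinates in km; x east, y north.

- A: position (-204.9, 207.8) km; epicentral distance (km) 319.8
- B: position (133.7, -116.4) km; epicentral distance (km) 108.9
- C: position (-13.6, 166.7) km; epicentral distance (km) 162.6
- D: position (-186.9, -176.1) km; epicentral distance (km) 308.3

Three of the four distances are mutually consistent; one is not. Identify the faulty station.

B

Solve using three stations at a time. Using A, C, D (subtract circle equations pairwise → linear system) gives (x, y) ≈ (52.6, 18.1).
Distances from that point to each station vs reported:
  A: calculated 319.8 vs reported 319.8 → residual 0.0 km
  B: calculated 157.0 vs reported 108.9 → residual 48.1 km
  C: calculated 162.7 vs reported 162.6 → residual 0.1 km
  D: calculated 308.3 vs reported 308.3 → residual 0.0 km
A, C, D are mutually consistent (residuals ≈ 0); B is off by 48.1 km.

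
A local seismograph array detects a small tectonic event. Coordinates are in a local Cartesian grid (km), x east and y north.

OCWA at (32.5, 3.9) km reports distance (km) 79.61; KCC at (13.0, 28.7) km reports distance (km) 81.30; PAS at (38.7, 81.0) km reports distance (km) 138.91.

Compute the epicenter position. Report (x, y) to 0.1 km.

-36.5 km east, -35.8 km north

Circle about each station: (x − 32.5)² + (y − 3.9)² = 79.61²; (x − 13.0)² + (y − 28.7)² = 81.30²; (x − 38.7)² + (y − 81.0)² = 138.91².
Subtracting the OCWA equation from the KCC and PAS equations removes the quadratic terms:
-39.0 x + 49.6 y = -350.71
12.4 x + 154.2 y = -5971.01
Solving the 2×2 system: x ≈ -36.5, y ≈ -35.8 km.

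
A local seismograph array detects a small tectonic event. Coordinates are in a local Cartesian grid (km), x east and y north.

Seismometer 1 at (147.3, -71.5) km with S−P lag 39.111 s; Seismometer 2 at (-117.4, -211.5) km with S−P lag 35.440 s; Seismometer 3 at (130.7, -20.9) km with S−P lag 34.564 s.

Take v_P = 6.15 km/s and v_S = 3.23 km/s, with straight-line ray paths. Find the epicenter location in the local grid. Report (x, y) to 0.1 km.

Distance from S−P lag: d = Δt · v_P v_S / (v_P − v_S) = Δt · (6.15·3.23)/(6.15−3.23) ≈ 6.8029·Δt.
So d_Seismometer 1 = 266.07, d_Seismometer 2 = 241.10, d_Seismometer 3 = 235.14 km.
Circle about each station: (x − 147.3)² + (y + 71.5)² = 266.07²; (x + 117.4)² + (y + 211.5)² = 241.10²; (x − 130.7)² + (y + 20.9)² = 235.14².
Subtracting the Seismometer 1 equation from the Seismometer 2 and Seismometer 3 equations removes the quadratic terms:
-529.4 x − 280.0 y = 44369.50
-33.2 x + 101.2 y = 6212.19
Solving the 2×2 system: x ≈ -99.1, y ≈ 28.9 km.

(-99.1, 28.9)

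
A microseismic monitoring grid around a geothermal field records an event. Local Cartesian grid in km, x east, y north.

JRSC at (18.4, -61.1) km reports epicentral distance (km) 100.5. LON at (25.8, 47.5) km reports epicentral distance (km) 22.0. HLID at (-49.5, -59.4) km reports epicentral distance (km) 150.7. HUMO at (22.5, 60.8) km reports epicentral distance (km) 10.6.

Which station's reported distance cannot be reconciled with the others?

JRSC

Solve using three stations at a time. Using LON, HLID, HUMO (subtract circle equations pairwise → linear system) gives (x, y) ≈ (28.9, 69.3).
Distances from that point to each station vs reported:
  JRSC: calculated 130.8 vs reported 100.5 → residual 30.3 km
  LON: calculated 22.0 vs reported 22.0 → residual 0.0 km
  HLID: calculated 150.7 vs reported 150.7 → residual 0.0 km
  HUMO: calculated 10.6 vs reported 10.6 → residual 0.0 km
LON, HLID, HUMO are mutually consistent (residuals ≈ 0); JRSC is off by 30.3 km.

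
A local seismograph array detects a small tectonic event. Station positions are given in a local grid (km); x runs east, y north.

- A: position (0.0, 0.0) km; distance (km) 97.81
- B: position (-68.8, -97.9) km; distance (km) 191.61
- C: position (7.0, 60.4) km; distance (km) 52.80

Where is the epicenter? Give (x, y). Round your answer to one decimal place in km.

x ≈ -36.1 km, y ≈ 90.9 km

Circle about each station: x² + y² = 97.81²; (x + 68.8)² + (y + 97.9)² = 191.61²; (x − 7.0)² + (y − 60.4)² = 52.80².
Subtracting the A equation from the B and C equations removes the quadratic terms:
-137.6 x − 195.8 y = -12829.75
14.0 x + 120.8 y = 10476.12
Solving the 2×2 system: x ≈ -36.1, y ≈ 90.9 km.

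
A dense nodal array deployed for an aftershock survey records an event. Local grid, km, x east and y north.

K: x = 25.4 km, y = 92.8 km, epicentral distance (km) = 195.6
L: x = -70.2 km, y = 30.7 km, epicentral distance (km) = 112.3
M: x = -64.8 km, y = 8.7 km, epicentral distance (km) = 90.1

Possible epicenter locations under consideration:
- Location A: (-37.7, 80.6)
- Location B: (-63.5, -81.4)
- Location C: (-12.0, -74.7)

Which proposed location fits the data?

For each candidate, compare |candidate − station| to the reported distance:
Location A: residuals K 131.3, L 52.7, M 13.3 → max 131.3 km
Location B: residuals K 0.0, L 0.0, M 0.0 → max 0.0 km
Location C: residuals K 24.0, L 8.1, M 8.6 → max 24.0 km
Only Location B has all residuals ≈ 0.

Location B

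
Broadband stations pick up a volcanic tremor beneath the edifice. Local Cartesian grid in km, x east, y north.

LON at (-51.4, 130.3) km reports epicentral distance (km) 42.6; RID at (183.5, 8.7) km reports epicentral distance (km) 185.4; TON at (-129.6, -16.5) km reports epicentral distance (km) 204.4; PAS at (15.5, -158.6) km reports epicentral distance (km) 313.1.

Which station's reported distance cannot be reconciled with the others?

Solve using three stations at a time. Using LON, TON, PAS (subtract circle equations pairwise → linear system) gives (x, y) ≈ (-15.3, 153.0).
Distances from that point to each station vs reported:
  LON: calculated 42.6 vs reported 42.6 → residual 0.0 km
  RID: calculated 245.7 vs reported 185.4 → residual 60.3 km
  TON: calculated 204.4 vs reported 204.4 → residual 0.0 km
  PAS: calculated 313.1 vs reported 313.1 → residual 0.0 km
LON, TON, PAS are mutually consistent (residuals ≈ 0); RID is off by 60.3 km.

RID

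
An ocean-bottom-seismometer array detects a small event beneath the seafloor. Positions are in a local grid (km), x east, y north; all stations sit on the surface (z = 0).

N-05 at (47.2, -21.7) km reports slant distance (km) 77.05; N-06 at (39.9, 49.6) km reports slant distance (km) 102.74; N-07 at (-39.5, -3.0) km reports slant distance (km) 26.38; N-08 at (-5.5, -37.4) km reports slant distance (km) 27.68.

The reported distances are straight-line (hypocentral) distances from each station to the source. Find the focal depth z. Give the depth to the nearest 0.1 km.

Each station gives a sphere (x−x_i)² + (y−y_i)² + z² = d_i² (stations at z=0).
Subtracting the N-05 sphere from N-06 and N-07: z² cancels, leaving linear equations in x and y:
-14.6 x + 142.6 y = -3265.37
-173.4 x + 37.4 y = 4111.32
Solving: x ≈ -29.296, y ≈ -25.898 km (keep extra digits for the depth step; rounded: -29.3, -25.9).
Then from the N-05 sphere: z² = 77.05² − (x − 47.2)² − (y + 21.7)² with x = -29.296, y = -25.898, so z ≈ 8.212 ≈ 8.2 km.

8.2 km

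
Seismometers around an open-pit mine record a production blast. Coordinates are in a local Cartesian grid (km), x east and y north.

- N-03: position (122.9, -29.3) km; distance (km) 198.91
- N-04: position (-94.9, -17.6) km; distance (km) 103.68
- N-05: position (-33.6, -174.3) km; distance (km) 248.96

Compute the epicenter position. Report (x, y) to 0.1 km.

Circle about each station: (x − 122.9)² + (y + 29.3)² = 198.91²; (x + 94.9)² + (y + 17.6)² = 103.68²; (x + 33.6)² + (y + 174.3)² = 248.96².
Subtracting the N-03 equation from the N-04 and N-05 equations removes the quadratic terms:
-435.6 x + 23.4 y = 22168.52
-313.0 x − 290.0 y = -6869.34
Solving the 2×2 system: x ≈ -46.9, y ≈ 74.3 km.
Check against N-03 (with the unrounded x, y): √((x − 122.9)²+(y + 29.3)²) = 198.91 ≈ 198.91 km. ✓

-46.9 km east, 74.3 km north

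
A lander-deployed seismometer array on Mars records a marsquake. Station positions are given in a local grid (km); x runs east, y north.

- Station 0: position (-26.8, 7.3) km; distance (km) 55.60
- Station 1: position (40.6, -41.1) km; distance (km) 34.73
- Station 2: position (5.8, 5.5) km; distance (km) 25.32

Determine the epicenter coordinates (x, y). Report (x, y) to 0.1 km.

(26.2, -9.5)

Circle about each station: (x + 26.8)² + (y − 7.3)² = 55.60²; (x − 40.6)² + (y + 41.1)² = 34.73²; (x − 5.8)² + (y − 5.5)² = 25.32².
Subtracting the Station 0 equation from the Station 1 and Station 2 equations removes the quadratic terms:
134.8 x − 96.8 y = 4451.23
65.2 x − 3.6 y = 1742.62
Solving the 2×2 system: x ≈ 26.2, y ≈ -9.5 km.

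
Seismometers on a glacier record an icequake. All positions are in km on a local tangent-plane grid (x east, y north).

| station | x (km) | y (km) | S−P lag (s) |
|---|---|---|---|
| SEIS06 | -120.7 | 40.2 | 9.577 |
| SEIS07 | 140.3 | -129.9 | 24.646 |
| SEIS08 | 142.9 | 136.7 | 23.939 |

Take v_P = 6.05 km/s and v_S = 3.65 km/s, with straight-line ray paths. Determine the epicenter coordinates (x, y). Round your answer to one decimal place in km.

Distance from S−P lag: d = Δt · v_P v_S / (v_P − v_S) = Δt · (6.05·3.65)/(6.05−3.65) ≈ 9.2010·Δt.
So d_SEIS06 = 88.12, d_SEIS07 = 226.77, d_SEIS08 = 220.26 km.
Circle about each station: (x + 120.7)² + (y − 40.2)² = 88.12²; (x − 140.3)² + (y + 129.9)² = 226.77²; (x − 142.9)² + (y − 136.7)² = 220.26².
Subtracting the SEIS06 equation from the SEIS07 and SEIS08 equations removes the quadratic terms:
522.0 x − 340.2 y = -23285.93
527.2 x + 193.0 y = -17826.56
Solving the 2×2 system: x ≈ -37.7, y ≈ 10.6 km.
Check against SEIS06 (with the unrounded x, y): √((x + 120.7)²+(y − 40.2)²) = 88.12 ≈ 88.12 km. ✓

-37.7 km east, 10.6 km north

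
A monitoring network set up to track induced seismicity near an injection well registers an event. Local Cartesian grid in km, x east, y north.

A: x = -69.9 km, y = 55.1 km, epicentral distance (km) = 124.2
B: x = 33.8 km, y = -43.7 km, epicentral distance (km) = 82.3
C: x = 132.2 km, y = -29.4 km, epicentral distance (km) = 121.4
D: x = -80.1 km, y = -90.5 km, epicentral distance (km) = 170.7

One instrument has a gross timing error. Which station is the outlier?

A

Solve using three stations at a time. Using B, C, D (subtract circle equations pairwise → linear system) gives (x, y) ≈ (31.6, 38.6).
Distances from that point to each station vs reported:
  A: calculated 102.9 vs reported 124.2 → residual 21.3 km
  B: calculated 82.3 vs reported 82.3 → residual 0.0 km
  C: calculated 121.4 vs reported 121.4 → residual 0.0 km
  D: calculated 170.7 vs reported 170.7 → residual 0.0 km
B, C, D are mutually consistent (residuals ≈ 0); A is off by 21.3 km.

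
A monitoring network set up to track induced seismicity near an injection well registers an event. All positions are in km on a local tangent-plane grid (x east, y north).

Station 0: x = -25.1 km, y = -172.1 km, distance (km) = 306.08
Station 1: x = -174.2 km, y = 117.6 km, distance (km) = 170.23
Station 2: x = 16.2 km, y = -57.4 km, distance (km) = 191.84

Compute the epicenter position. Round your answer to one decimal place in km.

Circle about each station: (x + 25.1)² + (y + 172.1)² = 306.08²; (x + 174.2)² + (y − 117.6)² = 170.23²; (x − 16.2)² + (y + 57.4)² = 191.84².
Subtracting pairs of circle equations eliminates x²+y² and gives linear equations (the radical axes):
-298.2 x + 579.4 y = 78633.69
82.6 x + 229.4 y = 30191.16
Solving the 2×2 system: x ≈ -4.7, y ≈ 133.3 km.
Check against Station 0 (with the unrounded x, y): √((x + 25.1)²+(y + 172.1)²) = 306.08 ≈ 306.08 km. ✓

(-4.7, 133.3)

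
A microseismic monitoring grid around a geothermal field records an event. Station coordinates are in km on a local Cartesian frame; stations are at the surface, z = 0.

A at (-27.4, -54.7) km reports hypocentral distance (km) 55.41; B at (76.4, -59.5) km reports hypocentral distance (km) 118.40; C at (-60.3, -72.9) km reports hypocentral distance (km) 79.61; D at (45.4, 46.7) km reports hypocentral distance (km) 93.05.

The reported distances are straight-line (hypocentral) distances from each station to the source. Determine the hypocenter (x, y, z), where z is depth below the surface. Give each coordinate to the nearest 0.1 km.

(-25.9, -6.5, 27.3)

Each station gives a sphere (x−x_i)² + (y−y_i)² + z² = d_i² (stations at z=0).
Subtracting the A sphere from B and C: z² cancels, leaving linear equations in x and y:
207.6 x − 9.6 y = -5313.93
-65.8 x − 36.4 y = 1940.17
Solving: x ≈ -25.897, y ≈ -6.488 km (keep extra digits for the depth step; rounded: -25.9, -6.5).
Then from the A sphere: z² = 55.41² − (x + 27.4)² − (y + 54.7)² with x = -25.897, y = -6.488, so z ≈ 27.269 ≈ 27.3 km.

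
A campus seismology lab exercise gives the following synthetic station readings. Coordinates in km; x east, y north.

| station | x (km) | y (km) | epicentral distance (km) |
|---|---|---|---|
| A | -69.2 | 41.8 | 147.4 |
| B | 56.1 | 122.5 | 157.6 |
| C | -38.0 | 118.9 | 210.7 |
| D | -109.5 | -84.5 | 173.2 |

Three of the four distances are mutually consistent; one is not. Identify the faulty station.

C

Solve using three stations at a time. Using A, B, D (subtract circle equations pairwise → linear system) gives (x, y) ≈ (56.6, -35.2).
Distances from that point to each station vs reported:
  A: calculated 147.5 vs reported 147.4 → residual 0.1 km
  B: calculated 157.7 vs reported 157.6 → residual 0.1 km
  C: calculated 180.8 vs reported 210.7 → residual 29.9 km
  D: calculated 173.3 vs reported 173.2 → residual 0.1 km
A, B, D are mutually consistent (residuals ≈ 0); C is off by 29.9 km.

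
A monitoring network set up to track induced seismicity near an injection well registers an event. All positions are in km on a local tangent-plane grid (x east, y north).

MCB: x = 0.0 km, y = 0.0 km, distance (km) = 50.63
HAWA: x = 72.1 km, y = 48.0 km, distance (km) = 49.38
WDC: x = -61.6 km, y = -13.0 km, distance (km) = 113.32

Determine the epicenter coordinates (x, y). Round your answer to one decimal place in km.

Circle about each station: x² + y² = 50.63²; (x − 72.1)² + (y − 48.0)² = 49.38²; (x + 61.6)² + (y + 13.0)² = 113.32².
Subtracting pairs of circle equations eliminates x²+y² and gives linear equations (the radical axes):
144.2 x + 96.0 y = 7627.42
-123.2 x − 26.0 y = -6314.47
Solving the 2×2 system: x ≈ 50.5, y ≈ 3.6 km.

(50.5, 3.6)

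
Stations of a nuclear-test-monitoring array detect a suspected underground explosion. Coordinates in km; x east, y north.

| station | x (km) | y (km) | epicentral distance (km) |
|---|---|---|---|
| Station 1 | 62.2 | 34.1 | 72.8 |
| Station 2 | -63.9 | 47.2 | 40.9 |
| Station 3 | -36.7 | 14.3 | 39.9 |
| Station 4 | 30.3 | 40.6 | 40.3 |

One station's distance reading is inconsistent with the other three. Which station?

Solve using three stations at a time. Using Station 1, Station 3, Station 4 (subtract circle equations pairwise → linear system) gives (x, y) ≈ (-10.0, 44.1).
Distances from that point to each station vs reported:
  Station 1: calculated 72.9 vs reported 72.8 → residual 0.1 km
  Station 2: calculated 54.0 vs reported 40.9 → residual 13.1 km
  Station 3: calculated 40.0 vs reported 39.9 → residual 0.1 km
  Station 4: calculated 40.4 vs reported 40.3 → residual 0.1 km
Station 1, Station 3, Station 4 are mutually consistent (residuals ≈ 0); Station 2 is off by 13.1 km.

Station 2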